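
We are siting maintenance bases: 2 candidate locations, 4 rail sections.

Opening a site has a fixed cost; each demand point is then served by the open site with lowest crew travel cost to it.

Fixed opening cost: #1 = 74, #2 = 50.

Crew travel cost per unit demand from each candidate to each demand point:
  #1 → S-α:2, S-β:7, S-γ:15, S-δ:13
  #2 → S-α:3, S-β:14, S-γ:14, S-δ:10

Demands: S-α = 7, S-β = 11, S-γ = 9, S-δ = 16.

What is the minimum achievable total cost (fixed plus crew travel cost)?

501

Open {#1, #2}: assign each demand point to its cheapest open site.
  S-α→#1 7×2=14, S-β→#1 11×7=77, S-γ→#2 9×14=126, S-δ→#2 16×10=160
  crew travel cost 377, fixed 124 → total 501.
Compare {#1}: crew travel cost 434 + fixed 74 = 508.
Compare {#2}: crew travel cost 461 + fixed 50 = 511.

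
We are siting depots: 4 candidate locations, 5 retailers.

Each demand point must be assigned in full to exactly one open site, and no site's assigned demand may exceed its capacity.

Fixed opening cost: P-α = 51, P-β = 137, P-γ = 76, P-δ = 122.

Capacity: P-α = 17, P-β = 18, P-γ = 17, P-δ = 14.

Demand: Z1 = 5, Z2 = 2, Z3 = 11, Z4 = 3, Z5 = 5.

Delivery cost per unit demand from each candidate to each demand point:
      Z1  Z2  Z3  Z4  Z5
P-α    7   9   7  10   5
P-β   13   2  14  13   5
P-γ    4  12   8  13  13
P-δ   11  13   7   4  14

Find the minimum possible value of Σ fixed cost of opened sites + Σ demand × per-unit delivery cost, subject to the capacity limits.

308

Open {P-α, P-γ}; cheapest assignment that respects the capacities:
  P-α (cap 17, load 10): Z2, Z4, Z5 — cost 2×9 + 3×10 + 5×5 = 73
  P-γ (cap 17, load 16): Z1, Z3 — cost 5×4 + 11×8 = 108
  Shipping 181, fixed 127 → total 308.
  Any other capacity-feasible assignment to {P-α, P-γ} ships for at least 181.
Compare {P-α, P-δ}: its best feasible assignment gives total 340.
Compare {P-α, P-β}: its best feasible assignment gives total 368.
Every other set of open sites that can feasibly serve all demand totals ≥ 340 even under its best assignment. Minimum: 308.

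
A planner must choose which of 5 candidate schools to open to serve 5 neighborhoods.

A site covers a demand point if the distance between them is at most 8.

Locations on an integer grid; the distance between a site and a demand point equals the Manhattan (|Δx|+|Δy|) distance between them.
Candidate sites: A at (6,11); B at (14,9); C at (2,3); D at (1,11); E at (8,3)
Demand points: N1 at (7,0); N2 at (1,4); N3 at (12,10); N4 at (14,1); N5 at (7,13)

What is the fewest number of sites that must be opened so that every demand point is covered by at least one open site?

2

Coverage sets (demand points within 8 of each site):
  A: {N3, N5}
  B: {N3, N4}
  C: {N1, N2}
  D: {N2, N5}
  E: {N1, N2, N4}
No single site covers all 5 demand points.
But {A, E} covers everything, so the minimum is 2.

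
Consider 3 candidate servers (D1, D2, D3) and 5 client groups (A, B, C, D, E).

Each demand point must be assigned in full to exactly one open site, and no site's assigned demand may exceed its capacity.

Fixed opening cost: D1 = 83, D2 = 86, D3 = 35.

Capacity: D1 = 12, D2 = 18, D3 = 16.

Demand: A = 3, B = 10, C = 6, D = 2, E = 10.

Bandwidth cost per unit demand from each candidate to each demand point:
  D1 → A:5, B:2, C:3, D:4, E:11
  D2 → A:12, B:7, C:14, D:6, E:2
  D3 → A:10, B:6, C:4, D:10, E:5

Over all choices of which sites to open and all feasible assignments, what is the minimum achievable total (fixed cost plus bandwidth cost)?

273

Open {D2, D3}; cheapest assignment that respects the capacities:
  D2 (cap 18, load 15): A, D, E — cost 3×12 + 2×6 + 10×2 = 68
  D3 (cap 16, load 16): B, C — cost 10×6 + 6×4 = 84
  Shipping 152, fixed 121 → total 273.
  Any other capacity-feasible assignment to {D2, D3} ships for at least 152.
Compare {D1, D2, D3}: its best feasible assignment gives total 306.
Every other set of open sites that can feasibly serve all demand totals ≥ 306 even under its best assignment. Minimum: 273.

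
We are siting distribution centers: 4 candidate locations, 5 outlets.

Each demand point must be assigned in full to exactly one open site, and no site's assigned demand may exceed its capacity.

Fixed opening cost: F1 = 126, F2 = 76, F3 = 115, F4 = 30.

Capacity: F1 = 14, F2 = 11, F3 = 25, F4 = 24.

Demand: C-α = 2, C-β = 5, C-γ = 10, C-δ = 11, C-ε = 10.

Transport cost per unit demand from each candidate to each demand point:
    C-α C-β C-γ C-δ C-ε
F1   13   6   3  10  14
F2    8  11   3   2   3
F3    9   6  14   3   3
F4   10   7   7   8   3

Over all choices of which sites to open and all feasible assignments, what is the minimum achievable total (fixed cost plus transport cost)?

Open {F3, F4}; cheapest assignment that respects the capacities:
  F3 (cap 25, load 18): C-α, C-β, C-δ — cost 2×9 + 5×6 + 11×3 = 81
  F4 (cap 24, load 20): C-γ, C-ε — cost 10×7 + 10×3 = 100
  Shipping 181, fixed 145 → total 326.
  Any other capacity-feasible assignment to {F3, F4} ships for at least 181.
Compare {F2, F3, F4}: its best feasible assignment gives total 362.
Compare {F1, F2, F4}: its best feasible assignment gives total 369.
Every other set of open sites that can feasibly serve all demand totals ≥ 362 even under its best assignment. Minimum: 326.

326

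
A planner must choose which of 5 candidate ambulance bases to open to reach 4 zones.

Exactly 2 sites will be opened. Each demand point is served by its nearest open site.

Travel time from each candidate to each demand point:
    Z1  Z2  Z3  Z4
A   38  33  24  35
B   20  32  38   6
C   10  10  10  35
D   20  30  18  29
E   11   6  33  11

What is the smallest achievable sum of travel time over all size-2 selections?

36

Open {B, C}.
  Z1→C 10, Z2→C 10, Z3→C 10, Z4→B 6  ⇒ total 36.
Compare {C, E}: total 37.
Compare {D, E}: total 46.
No size-2 selection does better; minimum is 36.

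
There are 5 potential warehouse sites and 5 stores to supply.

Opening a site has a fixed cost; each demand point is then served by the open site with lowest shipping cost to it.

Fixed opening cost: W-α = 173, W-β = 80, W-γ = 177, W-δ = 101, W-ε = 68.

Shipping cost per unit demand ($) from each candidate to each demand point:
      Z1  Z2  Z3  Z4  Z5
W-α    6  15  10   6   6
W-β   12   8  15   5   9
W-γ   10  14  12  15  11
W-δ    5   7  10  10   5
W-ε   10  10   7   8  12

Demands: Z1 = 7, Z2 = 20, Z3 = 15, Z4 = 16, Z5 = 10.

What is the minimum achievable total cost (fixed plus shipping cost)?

Open {W-δ, W-ε}: assign each demand point to its cheapest open site.
  Z1→W-δ 7×5=35, Z2→W-δ 20×7=140, Z3→W-ε 15×7=105, Z4→W-ε 16×8=128, Z5→W-δ 10×5=50
  shipping cost 458, fixed 169 → total 627.
Compare {W-δ}: shipping cost 535 + fixed 101 = 636.
Compare {W-β, W-δ}: shipping cost 455 + fixed 181 = 636.
Compare {W-β, W-ε}: shipping cost 505 + fixed 148 = 653.
All other subsets cost ≥ 636. Minimum total cost: 627.

627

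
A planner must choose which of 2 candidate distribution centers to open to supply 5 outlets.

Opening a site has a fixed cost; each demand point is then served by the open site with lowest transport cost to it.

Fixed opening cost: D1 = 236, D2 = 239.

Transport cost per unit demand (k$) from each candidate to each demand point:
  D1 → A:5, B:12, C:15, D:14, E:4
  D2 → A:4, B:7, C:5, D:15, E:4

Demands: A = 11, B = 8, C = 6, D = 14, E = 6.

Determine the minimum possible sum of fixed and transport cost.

Open {D2}: assign each demand point to its cheapest open site.
  A→D2 11×4=44, B→D2 8×7=56, C→D2 6×5=30, D→D2 14×15=210, E→D2 6×4=24
  transport cost 364, fixed 239 → total 603.
Compare {D1}: transport cost 461 + fixed 236 = 697.
Compare {D1, D2}: transport cost 350 + fixed 475 = 825.

603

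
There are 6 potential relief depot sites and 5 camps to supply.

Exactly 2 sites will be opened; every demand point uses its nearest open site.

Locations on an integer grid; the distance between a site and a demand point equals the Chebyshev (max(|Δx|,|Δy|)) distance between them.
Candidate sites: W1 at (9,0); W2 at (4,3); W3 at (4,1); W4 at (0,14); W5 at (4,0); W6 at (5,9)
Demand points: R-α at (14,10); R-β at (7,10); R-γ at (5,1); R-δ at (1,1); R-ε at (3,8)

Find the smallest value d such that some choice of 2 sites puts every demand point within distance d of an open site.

9

Open {W1, W6}.
  Farthest demand point is R-α at distance 9 (to W6); all others are ≤ 9.
With {W2, W6} the worst case is 9.
With {W3, W6} the worst case is 9.
No size-2 selection achieves below 9.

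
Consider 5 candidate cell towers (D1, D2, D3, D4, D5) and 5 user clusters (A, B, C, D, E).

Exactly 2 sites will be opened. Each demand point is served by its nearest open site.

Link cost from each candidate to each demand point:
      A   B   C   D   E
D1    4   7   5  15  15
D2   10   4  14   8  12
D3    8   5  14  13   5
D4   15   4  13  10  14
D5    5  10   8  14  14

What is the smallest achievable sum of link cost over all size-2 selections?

32

Open {D1, D3}.
  A→D1 4, B→D3 5, C→D1 5, D→D3 13, E→D3 5  ⇒ total 32.
Compare {D1, D2}: total 33.
Compare {D3, D5}: total 36.
No size-2 selection does better; minimum is 32.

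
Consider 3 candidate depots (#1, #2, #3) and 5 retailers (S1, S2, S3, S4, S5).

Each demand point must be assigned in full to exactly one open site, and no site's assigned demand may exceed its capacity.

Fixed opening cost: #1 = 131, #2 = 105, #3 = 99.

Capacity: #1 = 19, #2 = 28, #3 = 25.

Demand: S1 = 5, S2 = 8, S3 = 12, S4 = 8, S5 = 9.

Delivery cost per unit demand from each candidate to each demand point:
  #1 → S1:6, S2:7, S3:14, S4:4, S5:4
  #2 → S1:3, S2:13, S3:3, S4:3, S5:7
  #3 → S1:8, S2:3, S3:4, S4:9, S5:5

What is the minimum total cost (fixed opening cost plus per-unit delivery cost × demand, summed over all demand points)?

Open {#2, #3}; cheapest assignment that respects the capacities:
  #2 (cap 28, load 25): S1, S3, S4 — cost 5×3 + 12×3 + 8×3 = 75
  #3 (cap 25, load 17): S2, S5 — cost 8×3 + 9×5 = 69
  Shipping 144, fixed 204 → total 348.
  Any other capacity-feasible assignment to {#2, #3} ships for at least 144.
Compare {#1, #2}: its best feasible assignment gives total 403.
Compare {#1, #3}: its best feasible assignment gives total 410.
Every other set of open sites that can feasibly serve all demand totals ≥ 403 even under its best assignment. Minimum: 348.

348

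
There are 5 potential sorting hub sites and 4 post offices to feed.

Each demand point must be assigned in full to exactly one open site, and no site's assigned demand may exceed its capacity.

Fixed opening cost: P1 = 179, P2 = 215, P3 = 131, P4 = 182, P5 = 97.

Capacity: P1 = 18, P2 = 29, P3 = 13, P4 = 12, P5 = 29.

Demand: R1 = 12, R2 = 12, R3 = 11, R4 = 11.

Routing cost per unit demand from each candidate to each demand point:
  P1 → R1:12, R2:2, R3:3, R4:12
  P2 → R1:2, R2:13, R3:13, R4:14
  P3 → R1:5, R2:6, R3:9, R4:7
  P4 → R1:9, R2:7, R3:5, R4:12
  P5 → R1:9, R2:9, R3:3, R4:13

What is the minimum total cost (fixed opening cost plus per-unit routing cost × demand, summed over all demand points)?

631

Open {P2, P5}; cheapest assignment that respects the capacities:
  P2 (cap 29, load 23): R1, R4 — cost 12×2 + 11×14 = 178
  P5 (cap 29, load 23): R2, R3 — cost 12×9 + 11×3 = 141
  Shipping 319, fixed 312 → total 631.
  Any other capacity-feasible assignment to {P2, P5} ships for at least 319.
Compare {P1, P3, P5}: its best feasible assignment gives total 649.
Compare {P2, P3, P5}: its best feasible assignment gives total 685.
Every other set of open sites that can feasibly serve all demand totals ≥ 649 even under its best assignment. Minimum: 631.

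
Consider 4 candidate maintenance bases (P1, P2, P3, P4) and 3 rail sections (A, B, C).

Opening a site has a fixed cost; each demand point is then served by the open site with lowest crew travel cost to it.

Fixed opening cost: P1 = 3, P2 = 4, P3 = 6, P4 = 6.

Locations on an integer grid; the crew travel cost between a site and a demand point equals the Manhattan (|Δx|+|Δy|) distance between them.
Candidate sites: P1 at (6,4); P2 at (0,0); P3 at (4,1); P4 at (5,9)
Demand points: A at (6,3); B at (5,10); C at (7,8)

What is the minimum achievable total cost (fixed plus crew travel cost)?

Open {P1, P4}: assign each demand point to its cheapest open site.
  A→P1 1, B→P4 1, C→P4 3
  crew travel cost 5, fixed 9 → total 14.
Compare {P1}: crew travel cost 13 + fixed 3 = 16.
Compare {P4}: crew travel cost 11 + fixed 6 = 17.
Compare {P1, P2, P4}: crew travel cost 5 + fixed 13 = 18.
All other subsets cost ≥ 16. Minimum total cost: 14.

14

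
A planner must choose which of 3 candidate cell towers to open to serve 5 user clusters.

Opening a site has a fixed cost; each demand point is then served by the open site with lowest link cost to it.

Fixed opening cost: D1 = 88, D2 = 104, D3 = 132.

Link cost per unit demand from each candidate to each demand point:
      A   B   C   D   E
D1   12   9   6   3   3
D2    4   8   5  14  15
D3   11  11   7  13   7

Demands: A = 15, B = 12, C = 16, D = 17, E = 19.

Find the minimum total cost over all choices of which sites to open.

Open {D1, D2}: assign each demand point to its cheapest open site.
  A→D2 15×4=60, B→D2 12×8=96, C→D2 16×5=80, D→D1 17×3=51, E→D1 19×3=57
  link cost 344, fixed 192 → total 536.
Compare {D1}: link cost 492 + fixed 88 = 580.
Compare {D1, D2, D3}: link cost 344 + fixed 324 = 668.
Compare {D1, D3}: link cost 477 + fixed 220 = 697.
All other subsets cost ≥ 580. Minimum total cost: 536.

536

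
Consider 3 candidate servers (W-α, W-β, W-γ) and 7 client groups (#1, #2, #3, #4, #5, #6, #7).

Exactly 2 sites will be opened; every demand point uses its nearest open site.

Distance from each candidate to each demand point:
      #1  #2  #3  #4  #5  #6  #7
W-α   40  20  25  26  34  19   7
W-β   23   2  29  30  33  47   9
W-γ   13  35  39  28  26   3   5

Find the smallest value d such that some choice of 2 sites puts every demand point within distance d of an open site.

Open {W-α, W-γ}.
  Farthest demand point is #4 at distance 26 (to W-α); all others are ≤ 26.
With {W-β, W-γ} the worst case is 29.
With {W-α, W-β} the worst case is 33.
No size-2 selection achieves below 26.

26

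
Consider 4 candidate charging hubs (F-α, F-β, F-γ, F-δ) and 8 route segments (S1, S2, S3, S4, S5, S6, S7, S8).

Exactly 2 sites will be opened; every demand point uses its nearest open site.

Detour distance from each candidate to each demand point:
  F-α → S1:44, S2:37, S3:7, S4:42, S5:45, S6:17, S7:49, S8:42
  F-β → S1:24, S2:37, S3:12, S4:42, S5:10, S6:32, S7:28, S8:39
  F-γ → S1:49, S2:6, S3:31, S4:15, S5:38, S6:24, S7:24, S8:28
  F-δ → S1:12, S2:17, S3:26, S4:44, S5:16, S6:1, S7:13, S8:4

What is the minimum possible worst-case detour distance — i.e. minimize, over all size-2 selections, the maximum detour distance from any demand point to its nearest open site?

Open {F-γ, F-δ}.
  Farthest demand point is S3 at detour distance 26 (to F-δ); all others are ≤ 26.
With {F-β, F-γ} the worst case is 28.
With {F-α, F-β} the worst case is 42.
No size-2 selection achieves below 26.

26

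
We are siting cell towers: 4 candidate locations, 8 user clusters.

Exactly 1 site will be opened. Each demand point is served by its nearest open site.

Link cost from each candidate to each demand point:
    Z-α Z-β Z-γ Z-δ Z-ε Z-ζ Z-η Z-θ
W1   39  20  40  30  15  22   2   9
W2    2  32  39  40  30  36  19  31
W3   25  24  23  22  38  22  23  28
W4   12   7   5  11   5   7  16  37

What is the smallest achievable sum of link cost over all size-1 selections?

Open {W4}.
  Z-α→W4 12, Z-β→W4 7, Z-γ→W4 5, Z-δ→W4 11, Z-ε→W4 5, Z-ζ→W4 7, Z-η→W4 16, Z-θ→W4 37  ⇒ total 100.
Compare {W1}: total 177.
Compare {W3}: total 205.
No size-1 selection does better; minimum is 100.

100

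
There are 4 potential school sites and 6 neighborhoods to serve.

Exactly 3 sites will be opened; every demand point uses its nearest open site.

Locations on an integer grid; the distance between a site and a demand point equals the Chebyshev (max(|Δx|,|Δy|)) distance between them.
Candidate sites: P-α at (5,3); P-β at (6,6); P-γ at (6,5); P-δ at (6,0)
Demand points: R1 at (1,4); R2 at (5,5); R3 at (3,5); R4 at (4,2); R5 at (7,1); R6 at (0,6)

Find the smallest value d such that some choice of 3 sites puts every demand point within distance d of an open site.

Open {P-α, P-β, P-γ}.
  Farthest demand point is R6 at distance 5 (to P-α); all others are ≤ 5.
With {P-α, P-β, P-δ} the worst case is 5.
With {P-α, P-γ, P-δ} the worst case is 5.
No size-3 selection achieves below 5.

5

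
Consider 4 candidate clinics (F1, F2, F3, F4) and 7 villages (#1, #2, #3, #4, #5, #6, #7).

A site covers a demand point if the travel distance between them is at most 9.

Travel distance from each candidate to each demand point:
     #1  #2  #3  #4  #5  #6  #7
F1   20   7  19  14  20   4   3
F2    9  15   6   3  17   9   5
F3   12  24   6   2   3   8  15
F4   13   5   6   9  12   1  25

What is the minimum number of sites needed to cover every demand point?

3

Coverage sets (demand points within 9 of each site):
  F1: {#2, #6, #7}
  F2: {#1, #3, #4, #6, #7}
  F3: {#3, #4, #5, #6}
  F4: {#2, #3, #4, #6}
No 2 sites suffice: every size-2 union leaves at least one demand point uncovered.
But {F1, F2, F3} covers everything, so the minimum is 3.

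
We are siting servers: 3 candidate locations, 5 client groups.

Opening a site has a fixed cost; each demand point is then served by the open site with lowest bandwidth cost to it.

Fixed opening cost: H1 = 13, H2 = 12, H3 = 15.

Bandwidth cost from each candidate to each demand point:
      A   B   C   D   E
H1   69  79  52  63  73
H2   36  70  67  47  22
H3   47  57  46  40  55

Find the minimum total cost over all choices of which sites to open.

Open {H2, H3}: assign each demand point to its cheapest open site.
  A→H2 36, B→H3 57, C→H3 46, D→H3 40, E→H2 22
  bandwidth cost 201, fixed 27 → total 228.
Compare {H1, H2, H3}: bandwidth cost 201 + fixed 40 = 241.
Compare {H1, H2}: bandwidth cost 227 + fixed 25 = 252.
Compare {H2}: bandwidth cost 242 + fixed 12 = 254.
All other subsets cost ≥ 241. Minimum total cost: 228.

228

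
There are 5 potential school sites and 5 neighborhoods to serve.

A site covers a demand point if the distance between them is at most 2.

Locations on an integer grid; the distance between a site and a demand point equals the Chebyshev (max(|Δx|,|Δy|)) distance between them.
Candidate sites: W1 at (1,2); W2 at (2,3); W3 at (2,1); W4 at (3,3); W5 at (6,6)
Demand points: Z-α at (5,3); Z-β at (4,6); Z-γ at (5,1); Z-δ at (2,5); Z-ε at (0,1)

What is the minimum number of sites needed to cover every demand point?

Coverage sets (demand points within 2 of each site):
  W1: {Z-ε}
  W2: {Z-δ, Z-ε}
  W3: {Z-ε}
  W4: {Z-α, Z-γ, Z-δ}
  W5: {Z-β}
No 2 sites suffice: every size-2 union leaves at least one demand point uncovered.
But {W1, W4, W5} covers everything, so the minimum is 3.

3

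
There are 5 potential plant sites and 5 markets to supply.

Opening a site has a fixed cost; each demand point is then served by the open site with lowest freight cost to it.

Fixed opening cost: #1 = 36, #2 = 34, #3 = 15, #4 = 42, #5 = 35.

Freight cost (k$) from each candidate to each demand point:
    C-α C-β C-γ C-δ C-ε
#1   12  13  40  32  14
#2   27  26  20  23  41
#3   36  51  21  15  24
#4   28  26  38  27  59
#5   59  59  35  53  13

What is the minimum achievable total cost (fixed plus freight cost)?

126

Open {#1, #3}: assign each demand point to its cheapest open site.
  C-α→#1 12, C-β→#1 13, C-γ→#3 21, C-δ→#3 15, C-ε→#1 14
  freight cost 75, fixed 51 → total 126.
Compare {#1}: freight cost 111 + fixed 36 = 147.
Compare {#1, #2}: freight cost 82 + fixed 70 = 152.
Compare {#1, #2, #3}: freight cost 74 + fixed 85 = 159.
All other subsets cost ≥ 147. Minimum total cost: 126.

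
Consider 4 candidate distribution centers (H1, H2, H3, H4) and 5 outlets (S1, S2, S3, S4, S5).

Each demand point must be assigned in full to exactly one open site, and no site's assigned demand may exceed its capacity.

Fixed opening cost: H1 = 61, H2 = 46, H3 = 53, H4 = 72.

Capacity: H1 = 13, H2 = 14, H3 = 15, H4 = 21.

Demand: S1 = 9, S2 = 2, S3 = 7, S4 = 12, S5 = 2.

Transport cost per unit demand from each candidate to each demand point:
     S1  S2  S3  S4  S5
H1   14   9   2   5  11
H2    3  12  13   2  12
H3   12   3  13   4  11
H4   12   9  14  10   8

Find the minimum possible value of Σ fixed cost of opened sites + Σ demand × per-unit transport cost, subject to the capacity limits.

Open {H1, H2, H3}; cheapest assignment that respects the capacities:
  H1 (cap 13, load 9): S3, S5 — cost 7×2 + 2×11 = 36
  H2 (cap 14, load 9): S1 — cost 9×3 = 27
  H3 (cap 15, load 14): S2, S4 — cost 2×3 + 12×4 = 54
  Shipping 117, fixed 160 → total 277.
  Any other capacity-feasible assignment to {H1, H2, H3} ships for at least 117.
Compare {H1, H2, H3, H4}: its best feasible assignment gives total 343.
Compare {H1, H2, H4}: its best feasible assignment gives total 359.
Every other set of open sites that can feasibly serve all demand totals ≥ 343 even under its best assignment. Minimum: 277.

277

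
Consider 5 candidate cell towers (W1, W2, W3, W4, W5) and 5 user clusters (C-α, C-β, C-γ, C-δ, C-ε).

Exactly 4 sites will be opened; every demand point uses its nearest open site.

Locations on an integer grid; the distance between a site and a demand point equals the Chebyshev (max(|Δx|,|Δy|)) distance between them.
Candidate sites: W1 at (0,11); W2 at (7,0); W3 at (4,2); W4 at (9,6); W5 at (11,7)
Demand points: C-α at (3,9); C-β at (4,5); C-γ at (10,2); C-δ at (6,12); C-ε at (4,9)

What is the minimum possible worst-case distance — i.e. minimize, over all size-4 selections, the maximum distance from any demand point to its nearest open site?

Open {W1, W2, W3, W5}.
  Farthest demand point is C-δ at distance 5 (to W5); all others are ≤ 5.
With {W1, W2, W4, W5} the worst case is 5.
With {W1, W3, W4, W5} the worst case is 5.
No size-4 selection achieves below 5.

5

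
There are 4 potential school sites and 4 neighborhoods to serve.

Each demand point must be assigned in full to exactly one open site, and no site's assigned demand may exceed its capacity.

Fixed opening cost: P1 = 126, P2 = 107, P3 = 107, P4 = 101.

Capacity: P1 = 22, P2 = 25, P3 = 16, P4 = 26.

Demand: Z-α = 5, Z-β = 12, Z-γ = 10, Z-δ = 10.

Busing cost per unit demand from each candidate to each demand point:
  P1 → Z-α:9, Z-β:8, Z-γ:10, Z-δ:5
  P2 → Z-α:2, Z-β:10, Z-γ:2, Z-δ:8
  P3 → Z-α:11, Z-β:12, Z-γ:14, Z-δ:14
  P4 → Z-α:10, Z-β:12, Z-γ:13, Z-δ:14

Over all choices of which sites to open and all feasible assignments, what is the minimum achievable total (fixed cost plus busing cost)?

409

Open {P1, P2}; cheapest assignment that respects the capacities:
  P1 (cap 22, load 22): Z-β, Z-δ — cost 12×8 + 10×5 = 146
  P2 (cap 25, load 15): Z-α, Z-γ — cost 5×2 + 10×2 = 30
  Shipping 176, fixed 233 → total 409.
  Any other capacity-feasible assignment to {P1, P2} ships for at least 176.
Compare {P2, P4}: its best feasible assignment gives total 462.
Compare {P2, P3}: its best feasible assignment gives total 468.
Every other set of open sites that can feasibly serve all demand totals ≥ 462 even under its best assignment. Minimum: 409.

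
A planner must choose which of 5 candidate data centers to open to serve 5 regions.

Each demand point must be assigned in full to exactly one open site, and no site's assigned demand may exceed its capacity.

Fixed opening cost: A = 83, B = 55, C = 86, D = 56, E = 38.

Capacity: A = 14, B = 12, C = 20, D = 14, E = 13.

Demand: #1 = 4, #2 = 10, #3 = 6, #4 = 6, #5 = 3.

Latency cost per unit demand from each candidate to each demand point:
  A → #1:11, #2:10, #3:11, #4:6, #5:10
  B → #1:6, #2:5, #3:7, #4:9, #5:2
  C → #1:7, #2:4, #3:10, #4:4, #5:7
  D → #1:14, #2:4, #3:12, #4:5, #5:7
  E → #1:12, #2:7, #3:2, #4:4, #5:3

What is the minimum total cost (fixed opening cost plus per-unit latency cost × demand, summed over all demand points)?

Open {C, E}; cheapest assignment that respects the capacities:
  C (cap 20, load 20): #1, #2, #4 — cost 4×7 + 10×4 + 6×4 = 92
  E (cap 13, load 9): #3, #5 — cost 6×2 + 3×3 = 21
  Shipping 113, fixed 124 → total 237.
  Any other capacity-feasible assignment to {C, E} ships for at least 113.
Compare {B, D, E}: its best feasible assignment gives total 255.
Compare {B, C}: its best feasible assignment gives total 281.
Every other set of open sites that can feasibly serve all demand totals ≥ 255 even under its best assignment. Minimum: 237.

237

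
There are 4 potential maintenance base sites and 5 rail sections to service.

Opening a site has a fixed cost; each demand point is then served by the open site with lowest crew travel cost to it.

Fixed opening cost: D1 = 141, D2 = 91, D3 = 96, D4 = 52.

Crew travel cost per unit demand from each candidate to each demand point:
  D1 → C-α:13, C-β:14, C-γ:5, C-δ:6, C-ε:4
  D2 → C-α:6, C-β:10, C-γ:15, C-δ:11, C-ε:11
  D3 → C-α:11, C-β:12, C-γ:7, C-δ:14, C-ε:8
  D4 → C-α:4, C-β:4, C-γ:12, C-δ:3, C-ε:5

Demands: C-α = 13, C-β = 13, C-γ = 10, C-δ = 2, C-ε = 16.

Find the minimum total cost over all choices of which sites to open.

362

Open {D4}: assign each demand point to its cheapest open site.
  C-α→D4 13×4=52, C-β→D4 13×4=52, C-γ→D4 10×12=120, C-δ→D4 2×3=6, C-ε→D4 16×5=80
  crew travel cost 310, fixed 52 → total 362.
Compare {D3, D4}: crew travel cost 260 + fixed 148 = 408.
Compare {D1, D4}: crew travel cost 224 + fixed 193 = 417.
Compare {D2, D4}: crew travel cost 310 + fixed 143 = 453.
All other subsets cost ≥ 408. Minimum total cost: 362.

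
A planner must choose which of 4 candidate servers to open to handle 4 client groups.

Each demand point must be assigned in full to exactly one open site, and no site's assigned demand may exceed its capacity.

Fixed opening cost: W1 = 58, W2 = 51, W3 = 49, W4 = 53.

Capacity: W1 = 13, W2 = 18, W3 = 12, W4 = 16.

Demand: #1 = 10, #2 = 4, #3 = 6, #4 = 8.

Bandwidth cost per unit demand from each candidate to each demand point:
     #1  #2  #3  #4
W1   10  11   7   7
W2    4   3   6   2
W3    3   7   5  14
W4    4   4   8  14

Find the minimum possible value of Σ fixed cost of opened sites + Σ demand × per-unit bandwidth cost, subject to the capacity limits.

194

Open {W2, W3}; cheapest assignment that respects the capacities:
  W2 (cap 18, load 18): #2, #3, #4 — cost 4×3 + 6×6 + 8×2 = 64
  W3 (cap 12, load 10): #1 — cost 10×3 = 30
  Shipping 94, fixed 100 → total 194.
  Any other capacity-feasible assignment to {W2, W3} ships for at least 94.
Compare {W2, W4}: its best feasible assignment gives total 208.
Compare {W2, W3, W4}: its best feasible assignment gives total 247.
Every other set of open sites that can feasibly serve all demand totals ≥ 208 even under its best assignment. Minimum: 194.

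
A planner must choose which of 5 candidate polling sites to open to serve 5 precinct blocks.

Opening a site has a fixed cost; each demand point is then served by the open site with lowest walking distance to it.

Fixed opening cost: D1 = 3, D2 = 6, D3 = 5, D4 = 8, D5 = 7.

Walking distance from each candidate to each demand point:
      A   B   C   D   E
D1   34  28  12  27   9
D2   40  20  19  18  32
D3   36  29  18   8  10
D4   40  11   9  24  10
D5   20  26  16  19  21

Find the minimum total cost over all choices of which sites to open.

78

Open {D3, D4, D5}: assign each demand point to its cheapest open site.
  A→D5 20, B→D4 11, C→D4 9, D→D3 8, E→D3 10
  walking distance 58, fixed 20 → total 78.
Compare {D1, D3, D4, D5}: walking distance 57 + fixed 23 = 80.
Compare {D4, D5}: walking distance 69 + fixed 15 = 84.
Compare {D2, D3, D4, D5}: walking distance 58 + fixed 26 = 84.
All other subsets cost ≥ 80. Minimum total cost: 78.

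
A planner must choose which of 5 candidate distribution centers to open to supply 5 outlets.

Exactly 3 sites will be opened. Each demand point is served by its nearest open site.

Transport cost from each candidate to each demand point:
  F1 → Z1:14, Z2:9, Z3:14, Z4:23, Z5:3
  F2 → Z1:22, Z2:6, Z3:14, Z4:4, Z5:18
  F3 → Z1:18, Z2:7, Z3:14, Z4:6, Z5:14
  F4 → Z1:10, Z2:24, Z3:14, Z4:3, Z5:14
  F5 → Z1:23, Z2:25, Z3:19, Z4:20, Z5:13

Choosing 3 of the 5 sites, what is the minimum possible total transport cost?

36

Open {F1, F2, F4}.
  Z1→F4 10, Z2→F2 6, Z3→F1 14, Z4→F4 3, Z5→F1 3  ⇒ total 36.
Compare {F1, F3, F4}: total 37.
Compare {F1, F4, F5}: total 39.
No size-3 selection does better; minimum is 36.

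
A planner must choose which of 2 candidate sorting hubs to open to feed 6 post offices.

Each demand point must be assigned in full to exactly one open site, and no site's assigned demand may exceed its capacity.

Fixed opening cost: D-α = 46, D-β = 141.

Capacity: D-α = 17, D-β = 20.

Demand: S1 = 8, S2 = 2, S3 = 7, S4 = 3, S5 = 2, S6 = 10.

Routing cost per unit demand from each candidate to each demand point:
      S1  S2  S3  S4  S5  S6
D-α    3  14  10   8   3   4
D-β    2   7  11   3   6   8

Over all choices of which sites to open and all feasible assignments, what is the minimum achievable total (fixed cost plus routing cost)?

348

Open {D-α, D-β}; cheapest assignment that respects the capacities:
  D-α (cap 17, load 17): S3, S6 — cost 7×10 + 10×4 = 110
  D-β (cap 20, load 15): S1, S2, S4, S5 — cost 8×2 + 2×7 + 3×3 + 2×6 = 51
  Shipping 161, fixed 187 → total 348.
  Any other capacity-feasible assignment to {D-α, D-β} ships for at least 161.
Total demand is 32 and no other set of sites has combined capacity ≥ 32, so {D-α, D-β} is the only feasible choice of open sites. Minimum: 348.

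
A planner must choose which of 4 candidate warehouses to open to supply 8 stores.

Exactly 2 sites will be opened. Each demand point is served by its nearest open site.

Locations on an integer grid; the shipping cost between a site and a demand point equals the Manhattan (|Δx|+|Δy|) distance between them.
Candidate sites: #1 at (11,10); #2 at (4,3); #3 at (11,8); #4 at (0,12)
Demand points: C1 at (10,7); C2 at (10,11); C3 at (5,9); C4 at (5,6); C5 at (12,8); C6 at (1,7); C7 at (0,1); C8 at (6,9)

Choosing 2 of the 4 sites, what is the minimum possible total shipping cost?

Open {#2, #3}.
  C1→#3 2, C2→#3 4, C3→#2 7, C4→#2 4, C5→#3 1, C6→#2 7, C7→#2 6, C8→#3 6  ⇒ total 37.
Compare {#1, #2}: total 39.
Compare {#3, #4}: total 45.
No size-2 selection does better; minimum is 37.

37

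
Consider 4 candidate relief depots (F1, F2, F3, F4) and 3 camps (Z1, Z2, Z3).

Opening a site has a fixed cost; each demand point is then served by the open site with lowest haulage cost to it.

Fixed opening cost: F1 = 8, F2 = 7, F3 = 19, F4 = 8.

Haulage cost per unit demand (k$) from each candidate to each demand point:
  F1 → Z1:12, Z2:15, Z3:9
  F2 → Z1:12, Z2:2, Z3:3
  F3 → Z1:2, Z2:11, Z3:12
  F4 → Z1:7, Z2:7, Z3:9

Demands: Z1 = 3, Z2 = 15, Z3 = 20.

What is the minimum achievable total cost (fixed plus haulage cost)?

122

Open {F2, F3}: assign each demand point to its cheapest open site.
  Z1→F3 3×2=6, Z2→F2 15×2=30, Z3→F2 20×3=60
  haulage cost 96, fixed 26 → total 122.
Compare {F2, F4}: haulage cost 111 + fixed 15 = 126.
Compare {F1, F2, F3}: haulage cost 96 + fixed 34 = 130.
Compare {F2, F3, F4}: haulage cost 96 + fixed 34 = 130.
All other subsets cost ≥ 126. Minimum total cost: 122.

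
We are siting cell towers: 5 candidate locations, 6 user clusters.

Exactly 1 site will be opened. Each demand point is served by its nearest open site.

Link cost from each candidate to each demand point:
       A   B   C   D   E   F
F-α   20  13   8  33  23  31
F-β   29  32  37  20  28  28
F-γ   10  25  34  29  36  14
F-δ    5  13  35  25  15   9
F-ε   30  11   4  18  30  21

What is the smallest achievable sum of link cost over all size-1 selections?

102

Open {F-δ}.
  A→F-δ 5, B→F-δ 13, C→F-δ 35, D→F-δ 25, E→F-δ 15, F→F-δ 9  ⇒ total 102.
Compare {F-ε}: total 114.
Compare {F-α}: total 128.
No size-1 selection does better; minimum is 102.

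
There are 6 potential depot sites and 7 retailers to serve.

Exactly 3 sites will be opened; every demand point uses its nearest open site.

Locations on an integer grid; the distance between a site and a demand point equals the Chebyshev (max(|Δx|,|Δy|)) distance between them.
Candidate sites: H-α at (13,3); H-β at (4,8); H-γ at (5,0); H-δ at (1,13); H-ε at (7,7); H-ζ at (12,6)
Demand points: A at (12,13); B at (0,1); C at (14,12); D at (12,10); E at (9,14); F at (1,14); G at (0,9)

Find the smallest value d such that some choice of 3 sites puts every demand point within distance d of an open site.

7

Open {H-α, H-β, H-ε}.
  Farthest demand point is B at distance 7 (to H-β); all others are ≤ 7.
With {H-α, H-β, H-ζ} the worst case is 7.
With {H-α, H-γ, H-ε} the worst case is 7.
No size-3 selection achieves below 7.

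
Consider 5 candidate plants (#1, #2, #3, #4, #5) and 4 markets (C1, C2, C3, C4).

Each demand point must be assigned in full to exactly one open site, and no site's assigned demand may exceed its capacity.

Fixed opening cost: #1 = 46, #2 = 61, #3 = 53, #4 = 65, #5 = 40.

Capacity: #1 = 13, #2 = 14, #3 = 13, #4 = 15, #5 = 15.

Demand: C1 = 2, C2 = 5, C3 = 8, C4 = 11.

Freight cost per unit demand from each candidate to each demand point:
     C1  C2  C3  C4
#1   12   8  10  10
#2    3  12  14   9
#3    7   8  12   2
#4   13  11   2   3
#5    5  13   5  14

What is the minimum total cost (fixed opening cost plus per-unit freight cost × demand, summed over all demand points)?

225

Open {#3, #4}; cheapest assignment that respects the capacities:
  #3 (cap 13, load 13): C1, C4 — cost 2×7 + 11×2 = 36
  #4 (cap 15, load 13): C2, C3 — cost 5×11 + 8×2 = 71
  Shipping 107, fixed 118 → total 225.
  Any other capacity-feasible assignment to {#3, #4} ships for at least 107.
Compare {#3, #5}: its best feasible assignment gives total 230.
Compare {#1, #3, #5}: its best feasible assignment gives total 251.
Every other set of open sites that can feasibly serve all demand totals ≥ 230 even under its best assignment. Minimum: 225.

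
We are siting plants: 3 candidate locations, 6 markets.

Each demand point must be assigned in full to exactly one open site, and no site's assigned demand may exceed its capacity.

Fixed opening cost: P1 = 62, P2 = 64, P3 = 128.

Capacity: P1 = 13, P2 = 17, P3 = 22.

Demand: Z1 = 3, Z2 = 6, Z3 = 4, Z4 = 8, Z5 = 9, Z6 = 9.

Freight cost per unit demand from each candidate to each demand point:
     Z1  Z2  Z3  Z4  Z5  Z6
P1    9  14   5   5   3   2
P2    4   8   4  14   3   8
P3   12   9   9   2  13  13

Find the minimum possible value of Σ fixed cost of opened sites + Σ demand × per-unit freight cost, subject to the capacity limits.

Open {P1, P2, P3}; cheapest assignment that respects the capacities:
  P1 (cap 13, load 9): Z6 — cost 9×2 = 18
  P2 (cap 17, load 16): Z1, Z3, Z5 — cost 3×4 + 4×4 + 9×3 = 55
  P3 (cap 22, load 14): Z2, Z4 — cost 6×9 + 8×2 = 70
  Shipping 143, fixed 254 → total 397.
  Any other capacity-feasible assignment to {P1, P2, P3} ships for at least 143.
Compare {P2, P3}: its best feasible assignment gives total 574.
Every other set of open sites that can feasibly serve all demand totals ≥ 574 even under its best assignment. Minimum: 397.

397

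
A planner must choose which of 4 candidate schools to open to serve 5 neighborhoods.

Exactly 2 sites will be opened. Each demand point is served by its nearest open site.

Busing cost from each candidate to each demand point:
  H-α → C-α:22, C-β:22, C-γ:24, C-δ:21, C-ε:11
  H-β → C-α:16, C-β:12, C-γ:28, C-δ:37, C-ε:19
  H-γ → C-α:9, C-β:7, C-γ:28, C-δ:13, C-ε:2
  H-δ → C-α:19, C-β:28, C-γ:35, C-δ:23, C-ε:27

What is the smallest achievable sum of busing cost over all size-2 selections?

55

Open {H-α, H-γ}.
  C-α→H-γ 9, C-β→H-γ 7, C-γ→H-α 24, C-δ→H-γ 13, C-ε→H-γ 2  ⇒ total 55.
Compare {H-β, H-γ}: total 59.
Compare {H-γ, H-δ}: total 59.
No size-2 selection does better; minimum is 55.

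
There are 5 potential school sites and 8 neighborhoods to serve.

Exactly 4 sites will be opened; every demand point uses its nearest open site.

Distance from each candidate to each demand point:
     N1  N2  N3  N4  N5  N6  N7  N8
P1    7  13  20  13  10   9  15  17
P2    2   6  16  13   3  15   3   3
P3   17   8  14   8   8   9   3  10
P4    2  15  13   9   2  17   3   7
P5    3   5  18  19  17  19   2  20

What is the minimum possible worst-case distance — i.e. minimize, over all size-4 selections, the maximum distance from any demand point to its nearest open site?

13

Open {P1, P2, P3, P4}.
  Farthest demand point is N3 at distance 13 (to P4); all others are ≤ 13.
With {P1, P2, P4, P5} the worst case is 13.
With {P1, P3, P4, P5} the worst case is 13.
No size-4 selection achieves below 13.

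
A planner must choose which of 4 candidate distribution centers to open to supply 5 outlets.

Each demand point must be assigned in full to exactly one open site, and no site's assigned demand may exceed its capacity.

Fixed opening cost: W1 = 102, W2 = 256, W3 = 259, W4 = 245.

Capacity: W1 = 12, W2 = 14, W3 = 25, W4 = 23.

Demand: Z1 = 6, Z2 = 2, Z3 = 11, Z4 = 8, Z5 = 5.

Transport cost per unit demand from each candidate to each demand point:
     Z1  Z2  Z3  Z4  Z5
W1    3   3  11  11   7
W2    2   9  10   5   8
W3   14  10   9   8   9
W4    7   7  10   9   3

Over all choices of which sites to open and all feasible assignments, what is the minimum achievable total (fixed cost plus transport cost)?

Open {W1, W3}; cheapest assignment that respects the capacities:
  W1 (cap 12, load 8): Z1, Z2 — cost 6×3 + 2×3 = 24
  W3 (cap 25, load 24): Z3, Z4, Z5 — cost 11×9 + 8×8 + 5×9 = 208
  Shipping 232, fixed 361 → total 593.
  Any other capacity-feasible assignment to {W1, W3} ships for at least 232.
Compare {W1, W4}: its best feasible assignment gives total 596.
Compare {W2, W4}: its best feasible assignment gives total 692.
Every other set of open sites that can feasibly serve all demand totals ≥ 596 even under its best assignment. Minimum: 593.

593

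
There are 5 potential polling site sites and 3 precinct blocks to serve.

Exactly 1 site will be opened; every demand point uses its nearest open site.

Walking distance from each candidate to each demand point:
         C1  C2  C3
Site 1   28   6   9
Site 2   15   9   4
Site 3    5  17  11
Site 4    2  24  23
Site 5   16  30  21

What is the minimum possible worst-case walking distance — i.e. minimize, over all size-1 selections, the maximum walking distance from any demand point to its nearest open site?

Open {Site 2}.
  Farthest demand point is C1 at walking distance 15 (to Site 2); all others are ≤ 15.
With {Site 3} the worst case is 17.
With {Site 4} the worst case is 24.
No size-1 selection achieves below 15.

15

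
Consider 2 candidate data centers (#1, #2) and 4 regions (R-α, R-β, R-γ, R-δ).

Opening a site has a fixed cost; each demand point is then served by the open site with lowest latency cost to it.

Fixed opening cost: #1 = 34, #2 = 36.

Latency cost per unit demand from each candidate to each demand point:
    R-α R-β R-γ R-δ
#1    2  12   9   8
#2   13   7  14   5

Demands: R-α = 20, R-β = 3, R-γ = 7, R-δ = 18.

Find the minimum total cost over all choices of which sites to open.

Open {#1, #2}: assign each demand point to its cheapest open site.
  R-α→#1 20×2=40, R-β→#2 3×7=21, R-γ→#1 7×9=63, R-δ→#2 18×5=90
  latency cost 214, fixed 70 → total 284.
Compare {#1}: latency cost 283 + fixed 34 = 317.
Compare {#2}: latency cost 469 + fixed 36 = 505.

284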